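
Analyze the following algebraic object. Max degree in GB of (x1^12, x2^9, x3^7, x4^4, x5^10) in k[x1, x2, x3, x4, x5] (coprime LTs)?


Pure powers, coprime LTs => already GB.
Degrees: 12, 9, 7, 4, 10
Max=12


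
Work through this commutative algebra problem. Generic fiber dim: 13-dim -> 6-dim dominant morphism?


dim(fiber)=dim(X)-dim(Y)=13-6=7


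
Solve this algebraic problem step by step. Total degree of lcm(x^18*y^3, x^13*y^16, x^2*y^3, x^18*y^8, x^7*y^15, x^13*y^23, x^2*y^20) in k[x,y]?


lcm = componentwise max:
x: max(18,13,2,18,7,13,2)=18
y: max(3,16,3,8,15,23,20)=23
Total=18+23=41


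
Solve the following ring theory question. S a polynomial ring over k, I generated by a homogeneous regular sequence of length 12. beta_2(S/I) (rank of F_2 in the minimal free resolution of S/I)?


Regular sequence => Koszul complex is the minimal free resolution.
Syz_1 minimally generated by Koszul relations f_i*e_j - f_j*e_i (i<j): mu(Syz_1) = beta_2 = C(m,2) = m(m-1)/2
m=12
12*11/2 = 66


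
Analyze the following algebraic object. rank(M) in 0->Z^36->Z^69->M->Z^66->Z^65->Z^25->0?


Alt sum=0:
(-1)^0*36 + (-1)^1*69 + (-1)^2*? + (-1)^3*66 + (-1)^4*65 + (-1)^5*25=0
rank(M)=59


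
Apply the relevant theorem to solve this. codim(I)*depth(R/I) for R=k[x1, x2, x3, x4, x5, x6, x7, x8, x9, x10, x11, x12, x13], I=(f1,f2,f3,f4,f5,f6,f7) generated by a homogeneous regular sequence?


codim=7, depth=dim(R/I)=13-7=6
Product=7*6=42


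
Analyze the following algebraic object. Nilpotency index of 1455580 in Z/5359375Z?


1455580^k mod 5359375:
k=1: 1455580
k=2: 2136400
k=3: 4158875
k=4: 428750
k=5: 2143750
k=6: 0
First zero at k = 6


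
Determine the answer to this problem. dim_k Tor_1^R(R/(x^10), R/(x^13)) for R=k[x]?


Tor_1(R/I,R/J)=(I cap J)/IJ=(x^13)/(x^23)
dim=23-13=min(10,13)=10


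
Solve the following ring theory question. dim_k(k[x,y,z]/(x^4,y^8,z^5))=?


Basis: x^iy^jz^k, i<4,j<8,k<5
4*8*5=160


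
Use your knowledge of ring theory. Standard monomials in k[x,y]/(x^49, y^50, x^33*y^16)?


k[x,y]/I, I = (x^49, y^50, x^33*y^16)
Rect: 49x50=2450. Corner: (49-33)x(50-16)=544.
dim = 2450-544 = 1906


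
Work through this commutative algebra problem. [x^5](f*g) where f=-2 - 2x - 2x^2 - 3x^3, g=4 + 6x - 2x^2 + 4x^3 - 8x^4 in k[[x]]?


[x^5] = sum a_i*b_j, i+j=5
  -2*-8=16
  -2*4=-8
  -3*-2=6
Sum=14


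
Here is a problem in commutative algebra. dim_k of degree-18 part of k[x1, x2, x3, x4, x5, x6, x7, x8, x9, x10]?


C(d+n-1,n-1)=C(27,9)=4686825


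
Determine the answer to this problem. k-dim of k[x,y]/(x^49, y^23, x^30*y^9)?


k[x,y]/I, I = (x^49, y^23, x^30*y^9)
Rect: 49x23=1127. Corner: (49-30)x(23-9)=266.
dim = 1127-266 = 861


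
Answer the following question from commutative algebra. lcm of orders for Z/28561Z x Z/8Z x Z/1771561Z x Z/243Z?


Exponent = lcm of the cyclic orders; pairwise coprime => product.
13^4*2^3*11^6*3^5=28561*8*1771561*243=98361644433624


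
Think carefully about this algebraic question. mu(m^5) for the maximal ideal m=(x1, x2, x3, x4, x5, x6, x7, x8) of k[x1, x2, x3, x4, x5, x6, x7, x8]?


Graded Nakayama: mu(m^d) = dim_k (m^d/m^(d+1)) = #degree-5 monomials in 8 vars
C(n+d-1,d)=C(12,5)=792


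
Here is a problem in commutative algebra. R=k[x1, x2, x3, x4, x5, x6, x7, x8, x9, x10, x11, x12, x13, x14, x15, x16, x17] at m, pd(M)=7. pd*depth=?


pd+depth=17
depth=17-7=10
pd*depth=7*10=70


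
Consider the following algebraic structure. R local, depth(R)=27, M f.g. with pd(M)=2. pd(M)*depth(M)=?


pd+depth=27
depth=27-2=25
pd*depth=2*25=50


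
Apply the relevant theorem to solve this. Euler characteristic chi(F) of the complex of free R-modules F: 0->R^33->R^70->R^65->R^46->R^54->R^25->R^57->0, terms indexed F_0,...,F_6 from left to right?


chi = sum (-1)^i * rank:
(-1)^0*33=33
(-1)^1*70=-70
(-1)^2*65=65
(-1)^3*46=-46
(-1)^4*54=54
(-1)^5*25=-25
(-1)^6*57=57
chi=68


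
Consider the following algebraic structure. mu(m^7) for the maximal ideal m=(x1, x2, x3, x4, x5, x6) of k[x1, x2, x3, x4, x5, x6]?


Graded Nakayama: mu(m^d) = dim_k (m^d/m^(d+1)) = #degree-7 monomials in 6 vars
C(n+d-1,d)=C(12,7)=792


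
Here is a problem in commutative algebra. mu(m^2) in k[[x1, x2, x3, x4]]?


C(n+d-1,d)=C(5,2)=10


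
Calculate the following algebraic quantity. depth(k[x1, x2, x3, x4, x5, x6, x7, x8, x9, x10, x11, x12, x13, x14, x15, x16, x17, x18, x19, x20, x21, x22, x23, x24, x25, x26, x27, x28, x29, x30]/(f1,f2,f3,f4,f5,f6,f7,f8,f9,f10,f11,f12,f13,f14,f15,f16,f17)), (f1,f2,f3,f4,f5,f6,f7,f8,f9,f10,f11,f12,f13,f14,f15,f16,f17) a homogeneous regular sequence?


depth(R)=30
depth(R/I)=30-17=13


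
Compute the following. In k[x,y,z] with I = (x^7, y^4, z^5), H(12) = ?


Need i<7, j<4, k<5 with i+j+k=12.
For each i, j ranges over max(0,12-i-4)..min(3,12-i):
  i=0: j in [8,3] -> 0
  i=1: j in [7,3] -> 0
  i=2: j in [6,3] -> 0
  i=3: j in [5,3] -> 0
  i=4: j in [4,3] -> 0
  i=5: j in [3,3] -> 1
  i=6: j in [2,3] -> 2
H(12) = 0+0+0+0+0+1+2 = 3


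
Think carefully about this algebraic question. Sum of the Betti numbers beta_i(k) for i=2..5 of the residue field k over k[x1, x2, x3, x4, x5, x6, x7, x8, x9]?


Koszul resolution: beta_i(k)=C(n,i), n=9
C(9,2)=36, C(9,3)=84, C(9,4)=126, C(9,5)=126
Sum=372


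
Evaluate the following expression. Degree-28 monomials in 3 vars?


C(d+n-1,n-1)=C(30,2)=435


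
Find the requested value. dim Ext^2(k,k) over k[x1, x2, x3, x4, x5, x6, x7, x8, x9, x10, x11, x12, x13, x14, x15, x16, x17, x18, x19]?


C(n,i)=C(19,2)=171


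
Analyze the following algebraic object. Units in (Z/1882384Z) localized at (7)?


Local ring = Z/117649Z.
phi(117649) = 7^5*(7-1) = 100842


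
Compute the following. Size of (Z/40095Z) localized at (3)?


3-primary part: 40095=3^6*55
Size=3^6=729


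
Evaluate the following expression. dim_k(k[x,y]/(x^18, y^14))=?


Basis: x^i*y^j, i<18, j<14
18*14=252


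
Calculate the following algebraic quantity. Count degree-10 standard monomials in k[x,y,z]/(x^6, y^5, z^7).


Need i<6, j<5, k<7 with i+j+k=10.
For each i, j ranges over max(0,10-i-6)..min(4,10-i):
  i=0: j in [4,4] -> 1
  i=1: j in [3,4] -> 2
  i=2: j in [2,4] -> 3
  i=3: j in [1,4] -> 4
  i=4: j in [0,4] -> 5
  i=5: j in [0,4] -> 5
H(10) = 1+2+3+4+5+5 = 20


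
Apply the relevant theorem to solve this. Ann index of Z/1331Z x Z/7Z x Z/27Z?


Exponent = lcm of the cyclic orders; pairwise coprime => product.
11^3*7^1*3^3=1331*7*27=251559


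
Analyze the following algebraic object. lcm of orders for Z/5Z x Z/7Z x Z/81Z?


Exponent = lcm of the cyclic orders; pairwise coprime => product.
5^1*7^1*3^4=5*7*81=2835


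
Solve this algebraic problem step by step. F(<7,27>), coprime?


gcd(7,27)=1 => F=ab-a-b=7*27-7-27=189-34=155


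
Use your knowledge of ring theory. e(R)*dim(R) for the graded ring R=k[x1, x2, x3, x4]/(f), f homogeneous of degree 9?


e(R)=deg(f)=9, dim(R)=4-1=3
e*dim=9*3=27


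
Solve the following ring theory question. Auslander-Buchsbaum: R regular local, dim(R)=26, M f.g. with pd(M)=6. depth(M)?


pd+depth=depth(R)=26
depth=26-6=20


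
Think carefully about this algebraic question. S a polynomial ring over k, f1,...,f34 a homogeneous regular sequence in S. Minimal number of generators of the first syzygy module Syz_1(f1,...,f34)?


Regular sequence => Koszul complex is the minimal free resolution.
Syz_1 minimally generated by Koszul relations f_i*e_j - f_j*e_i (i<j): mu(Syz_1) = beta_2 = C(m,2) = m(m-1)/2
m=34
34*33/2 = 561


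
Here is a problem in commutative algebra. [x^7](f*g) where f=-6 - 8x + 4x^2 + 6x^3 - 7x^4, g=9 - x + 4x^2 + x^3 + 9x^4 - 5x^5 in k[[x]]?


[x^7] = sum a_i*b_j, i+j=7
  4*-5=-20
  6*9=54
  -7*1=-7
Sum=27


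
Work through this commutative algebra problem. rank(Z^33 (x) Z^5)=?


rank(M(x)N) = rank(M)*rank(N)
33*5 = 165


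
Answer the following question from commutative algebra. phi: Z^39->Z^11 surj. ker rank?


rank(ker) = 39-11 = 28


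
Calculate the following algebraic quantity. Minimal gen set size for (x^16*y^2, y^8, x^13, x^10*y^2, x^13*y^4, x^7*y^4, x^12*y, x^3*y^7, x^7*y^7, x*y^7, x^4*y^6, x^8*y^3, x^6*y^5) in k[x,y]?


Remove redundant (divisible by others).
x^3*y^7 redundant.
x^16*y^2 redundant.
x^13*y^4 redundant.
x^7*y^7 redundant.
Min: x^13, x^12*y, x^10*y^2, x^8*y^3, x^7*y^4, x^6*y^5, x^4*y^6, x*y^7, y^8
Count=9


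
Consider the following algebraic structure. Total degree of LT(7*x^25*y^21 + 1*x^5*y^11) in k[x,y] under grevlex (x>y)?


LT: 7*x^25*y^21
deg_x=25, deg_y=21
Total=25+21=46


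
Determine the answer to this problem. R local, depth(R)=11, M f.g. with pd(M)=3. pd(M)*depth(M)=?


pd+depth=11
depth=11-3=8
pd*depth=3*8=24


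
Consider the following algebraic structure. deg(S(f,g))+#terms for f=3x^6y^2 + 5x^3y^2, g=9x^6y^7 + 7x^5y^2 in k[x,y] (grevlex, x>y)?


LT(f)=3x^6y^2, LT(g)=9x^6y^7
lcm(LM)=x^6y^7
S(f,g) (scaled by 27 to clear denominators) = 9y^5*f - 3*g = 45x^3y^7 - 21x^5y^2
2 terms, deg 10.
10+2=12


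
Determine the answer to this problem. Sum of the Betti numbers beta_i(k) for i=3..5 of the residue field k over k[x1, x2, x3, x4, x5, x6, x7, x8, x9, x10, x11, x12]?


Koszul resolution: beta_i(k)=C(n,i), n=12
C(12,3)=220, C(12,4)=495, C(12,5)=792
Sum=1507


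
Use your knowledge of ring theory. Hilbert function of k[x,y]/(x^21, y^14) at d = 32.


k[x,y], I = (x^21, y^14), d = 32
Need i < 21 and d-i < 14.
Range: 19 <= i <= 20.
H(32) = 2


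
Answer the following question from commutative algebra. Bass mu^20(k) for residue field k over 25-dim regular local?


C(n,i)=C(25,20)=53130


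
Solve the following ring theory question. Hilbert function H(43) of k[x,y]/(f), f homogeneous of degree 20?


H(t)=d for t>=d-1.
d=20, t=43
H(43)=20


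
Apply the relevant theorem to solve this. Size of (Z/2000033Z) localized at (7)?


7-primary part: 2000033=7^6*17
Size=7^6=117649


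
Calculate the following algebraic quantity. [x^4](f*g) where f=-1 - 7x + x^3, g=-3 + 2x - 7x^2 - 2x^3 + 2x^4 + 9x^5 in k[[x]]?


[x^4] = sum a_i*b_j, i+j=4
  -1*2=-2
  -7*-2=14
  1*2=2
Sum=14


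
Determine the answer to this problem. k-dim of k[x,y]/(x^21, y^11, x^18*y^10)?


k[x,y]/I, I = (x^21, y^11, x^18*y^10)
Rect: 21x11=231. Corner: (21-18)x(11-10)=3.
dim = 231-3 = 228


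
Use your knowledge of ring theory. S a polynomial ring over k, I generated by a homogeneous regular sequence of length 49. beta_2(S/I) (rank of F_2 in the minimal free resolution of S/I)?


Regular sequence => Koszul complex is the minimal free resolution.
Syz_1 minimally generated by Koszul relations f_i*e_j - f_j*e_i (i<j): mu(Syz_1) = beta_2 = C(m,2) = m(m-1)/2
m=49
49*48/2 = 1176


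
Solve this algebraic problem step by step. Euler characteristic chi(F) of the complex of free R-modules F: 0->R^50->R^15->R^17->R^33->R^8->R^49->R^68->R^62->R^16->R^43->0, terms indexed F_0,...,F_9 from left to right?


chi = sum (-1)^i * rank:
(-1)^0*50=50
(-1)^1*15=-15
(-1)^2*17=17
(-1)^3*33=-33
(-1)^4*8=8
(-1)^5*49=-49
(-1)^6*68=68
(-1)^7*62=-62
(-1)^8*16=16
(-1)^9*43=-43
chi=-43


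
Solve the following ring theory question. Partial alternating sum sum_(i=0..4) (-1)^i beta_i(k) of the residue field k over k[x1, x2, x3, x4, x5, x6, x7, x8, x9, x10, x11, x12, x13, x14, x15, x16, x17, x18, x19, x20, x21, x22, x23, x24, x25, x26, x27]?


Koszul resolution: beta_i(k)=C(n,i), n=27
sum_(i=0..p) (-1)^i C(n,i) = (-1)^p C(n-1,p)
(-1)^4*C(26,4) = (-1)^4*14950 = 14950


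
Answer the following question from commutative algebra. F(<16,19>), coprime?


gcd(16,19)=1 => F=ab-a-b=16*19-16-19=304-35=269


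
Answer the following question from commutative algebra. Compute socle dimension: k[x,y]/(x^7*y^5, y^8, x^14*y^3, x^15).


Socle = ann(m) = span of standard monomials u with x*u, y*u in I (staircase corners).
Minimal generators: x^15, x^14*y^3, x^7*y^5, y^8
Corners: x^6y^7, x^13y^4, x^14y^2
Socle dim=3


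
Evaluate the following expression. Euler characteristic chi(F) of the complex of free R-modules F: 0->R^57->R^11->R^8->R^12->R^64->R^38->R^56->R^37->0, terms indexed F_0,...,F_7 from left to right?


chi = sum (-1)^i * rank:
(-1)^0*57=57
(-1)^1*11=-11
(-1)^2*8=8
(-1)^3*12=-12
(-1)^4*64=64
(-1)^5*38=-38
(-1)^6*56=56
(-1)^7*37=-37
chi=87


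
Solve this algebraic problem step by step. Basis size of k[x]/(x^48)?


Basis: 1,x,...,x^47
dim=48


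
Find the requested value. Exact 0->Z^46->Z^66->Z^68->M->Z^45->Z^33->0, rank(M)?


Alt sum=0:
(-1)^0*46 + (-1)^1*66 + (-1)^2*68 + (-1)^3*? + (-1)^4*45 + (-1)^5*33=0
rank(M)=60


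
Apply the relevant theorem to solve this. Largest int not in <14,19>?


gcd(14,19)=1 => F=ab-a-b=14*19-14-19=266-33=233


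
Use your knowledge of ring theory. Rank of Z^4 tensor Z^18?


rank(M(x)N) = rank(M)*rank(N)
4*18 = 72


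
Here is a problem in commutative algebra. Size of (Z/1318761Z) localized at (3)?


3-primary part: 1318761=3^9*67
Size=3^9=19683


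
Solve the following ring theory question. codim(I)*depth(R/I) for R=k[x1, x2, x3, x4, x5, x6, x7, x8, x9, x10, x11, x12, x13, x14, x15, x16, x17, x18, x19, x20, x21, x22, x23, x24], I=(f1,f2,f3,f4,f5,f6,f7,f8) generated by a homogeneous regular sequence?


codim=8, depth=dim(R/I)=24-8=16
Product=8*16=128


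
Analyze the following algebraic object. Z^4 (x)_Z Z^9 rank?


rank(M(x)N) = rank(M)*rank(N)
4*9 = 36


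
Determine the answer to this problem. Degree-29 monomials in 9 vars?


C(d+n-1,n-1)=C(37,8)=38608020


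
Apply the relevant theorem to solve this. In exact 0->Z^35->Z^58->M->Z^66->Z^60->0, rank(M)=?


Alt sum=0:
(-1)^0*35 + (-1)^1*58 + (-1)^2*? + (-1)^3*66 + (-1)^4*60=0
rank(M)=29


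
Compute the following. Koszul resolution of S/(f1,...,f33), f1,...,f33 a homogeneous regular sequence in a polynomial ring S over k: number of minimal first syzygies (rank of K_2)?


Regular sequence => Koszul complex is the minimal free resolution.
Syz_1 minimally generated by Koszul relations f_i*e_j - f_j*e_i (i<j): mu(Syz_1) = beta_2 = C(m,2) = m(m-1)/2
m=33
33*32/2 = 528


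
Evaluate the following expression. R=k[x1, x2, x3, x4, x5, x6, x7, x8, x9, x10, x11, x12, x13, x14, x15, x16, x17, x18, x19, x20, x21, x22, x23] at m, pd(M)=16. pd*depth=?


pd+depth=23
depth=23-16=7
pd*depth=16*7=112


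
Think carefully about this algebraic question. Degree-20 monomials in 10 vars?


C(d+n-1,n-1)=C(29,9)=10015005


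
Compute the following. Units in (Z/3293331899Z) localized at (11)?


Local ring = Z/19487171Z.
phi(19487171) = 11^6*(11-1) = 17715610


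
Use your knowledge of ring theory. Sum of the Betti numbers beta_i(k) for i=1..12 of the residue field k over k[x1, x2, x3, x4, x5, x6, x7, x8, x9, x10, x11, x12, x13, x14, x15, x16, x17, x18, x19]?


Koszul resolution: beta_i(k)=C(n,i), n=19
C(19,1)=19, C(19,2)=171, C(19,3)=969, C(19,4)=3876, C(19,5)=11628, C(19,6)=27132, C(19,7)=50388, C(19,8)=75582, C(19,9)=92378, C(19,10)=92378, C(19,11)=75582, C(19,12)=50388
Sum=480491


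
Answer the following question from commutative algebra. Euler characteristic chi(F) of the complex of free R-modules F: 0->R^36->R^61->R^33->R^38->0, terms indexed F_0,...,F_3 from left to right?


chi = sum (-1)^i * rank:
(-1)^0*36=36
(-1)^1*61=-61
(-1)^2*33=33
(-1)^3*38=-38
chi=-30


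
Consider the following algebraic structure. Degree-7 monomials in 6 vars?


C(d+n-1,n-1)=C(12,5)=792


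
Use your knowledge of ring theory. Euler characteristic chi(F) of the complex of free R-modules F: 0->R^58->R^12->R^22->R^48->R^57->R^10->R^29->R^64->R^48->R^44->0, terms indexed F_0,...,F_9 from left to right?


chi = sum (-1)^i * rank:
(-1)^0*58=58
(-1)^1*12=-12
(-1)^2*22=22
(-1)^3*48=-48
(-1)^4*57=57
(-1)^5*10=-10
(-1)^6*29=29
(-1)^7*64=-64
(-1)^8*48=48
(-1)^9*44=-44
chi=36


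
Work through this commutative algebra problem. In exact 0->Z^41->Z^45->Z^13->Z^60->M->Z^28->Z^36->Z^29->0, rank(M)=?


Alt sum=0:
(-1)^0*41 + (-1)^1*45 + (-1)^2*13 + (-1)^3*60 + (-1)^4*? + (-1)^5*28 + (-1)^6*36 + (-1)^7*29=0
rank(M)=72


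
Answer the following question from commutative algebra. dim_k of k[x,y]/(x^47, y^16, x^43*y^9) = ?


k[x,y]/I, I = (x^47, y^16, x^43*y^9)
Rect: 47x16=752. Corner: (47-43)x(16-9)=28.
dim = 752-28 = 724


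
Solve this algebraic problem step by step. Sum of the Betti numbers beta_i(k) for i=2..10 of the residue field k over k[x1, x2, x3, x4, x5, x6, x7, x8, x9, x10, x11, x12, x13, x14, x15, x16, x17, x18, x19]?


Koszul resolution: beta_i(k)=C(n,i), n=19
C(19,2)=171, C(19,3)=969, C(19,4)=3876, C(19,5)=11628, C(19,6)=27132, C(19,7)=50388, C(19,8)=75582, C(19,9)=92378, C(19,10)=92378
Sum=354502


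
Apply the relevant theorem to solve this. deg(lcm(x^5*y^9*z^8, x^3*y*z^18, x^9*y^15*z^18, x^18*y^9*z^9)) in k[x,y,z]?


lcm = componentwise max:
x: max(5,3,9,18)=18
y: max(9,1,15,9)=15
z: max(8,18,18,9)=18
Total=18+15+18=51


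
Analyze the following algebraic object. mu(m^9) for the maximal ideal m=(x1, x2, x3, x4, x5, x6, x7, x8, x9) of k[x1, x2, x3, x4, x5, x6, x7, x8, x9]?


Graded Nakayama: mu(m^d) = dim_k (m^d/m^(d+1)) = #degree-9 monomials in 9 vars
C(n+d-1,d)=C(17,9)=24310


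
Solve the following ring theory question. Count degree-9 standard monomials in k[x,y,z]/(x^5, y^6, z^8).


Need i<5, j<6, k<8 with i+j+k=9.
For each i, j ranges over max(0,9-i-7)..min(5,9-i):
  i=0: j in [2,5] -> 4
  i=1: j in [1,5] -> 5
  i=2: j in [0,5] -> 6
  i=3: j in [0,5] -> 6
  i=4: j in [0,5] -> 6
H(9) = 4+5+6+6+6 = 27


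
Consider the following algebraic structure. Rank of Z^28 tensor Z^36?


rank(M(x)N) = rank(M)*rank(N)
28*36 = 1008


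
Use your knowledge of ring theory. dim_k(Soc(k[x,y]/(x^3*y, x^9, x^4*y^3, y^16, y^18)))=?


Socle = ann(m) = span of standard monomials u with x*u, y*u in I (staircase corners).
Redundant generators: x^4*y^3, y^18
Minimal generators: x^9, x^3*y, y^16
Corners: x^2y^15, x^8
Socle dim=2


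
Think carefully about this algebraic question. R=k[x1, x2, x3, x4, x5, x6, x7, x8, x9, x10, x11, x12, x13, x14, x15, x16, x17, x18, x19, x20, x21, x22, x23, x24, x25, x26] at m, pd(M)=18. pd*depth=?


pd+depth=26
depth=26-18=8
pd*depth=18*8=144


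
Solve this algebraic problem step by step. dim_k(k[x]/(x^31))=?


Basis: 1,x,...,x^30
dim=31


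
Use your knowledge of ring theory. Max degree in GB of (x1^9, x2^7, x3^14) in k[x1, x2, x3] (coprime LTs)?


Pure powers, coprime LTs => already GB.
Degrees: 9, 7, 14
Max=14


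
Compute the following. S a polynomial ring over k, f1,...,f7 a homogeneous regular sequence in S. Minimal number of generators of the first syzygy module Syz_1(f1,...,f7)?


Regular sequence => Koszul complex is the minimal free resolution.
Syz_1 minimally generated by Koszul relations f_i*e_j - f_j*e_i (i<j): mu(Syz_1) = beta_2 = C(m,2) = m(m-1)/2
m=7
7*6/2 = 21


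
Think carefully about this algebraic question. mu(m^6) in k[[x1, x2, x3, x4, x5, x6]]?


C(n+d-1,d)=C(11,6)=462


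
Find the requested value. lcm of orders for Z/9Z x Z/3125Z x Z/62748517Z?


Exponent = lcm of the cyclic orders; pairwise coprime => product.
3^2*5^5*13^7=9*3125*62748517=1764802040625


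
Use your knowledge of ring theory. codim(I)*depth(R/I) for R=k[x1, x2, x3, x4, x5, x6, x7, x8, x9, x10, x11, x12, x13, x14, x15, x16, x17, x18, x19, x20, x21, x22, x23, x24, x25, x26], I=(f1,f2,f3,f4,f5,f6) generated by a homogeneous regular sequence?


codim=6, depth=dim(R/I)=26-6=20
Product=6*20=120


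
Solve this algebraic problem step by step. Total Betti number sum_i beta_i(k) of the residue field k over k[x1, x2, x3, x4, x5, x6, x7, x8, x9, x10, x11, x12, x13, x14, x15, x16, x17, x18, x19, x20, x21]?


Koszul resolution: beta_i(k)=C(n,i), n=21
sum_i C(21,i) = 2^21 = 2097152


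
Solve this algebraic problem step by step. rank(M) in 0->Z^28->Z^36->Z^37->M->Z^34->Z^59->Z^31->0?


Alt sum=0:
(-1)^0*28 + (-1)^1*36 + (-1)^2*37 + (-1)^3*? + (-1)^4*34 + (-1)^5*59 + (-1)^6*31=0
rank(M)=35


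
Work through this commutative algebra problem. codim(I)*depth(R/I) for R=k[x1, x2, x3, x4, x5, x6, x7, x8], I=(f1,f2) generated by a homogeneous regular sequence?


codim=2, depth=dim(R/I)=8-2=6
Product=2*6=12


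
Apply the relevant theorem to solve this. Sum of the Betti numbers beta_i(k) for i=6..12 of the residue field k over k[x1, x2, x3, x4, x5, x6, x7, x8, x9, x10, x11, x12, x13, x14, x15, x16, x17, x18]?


Koszul resolution: beta_i(k)=C(n,i), n=18
C(18,6)=18564, C(18,7)=31824, C(18,8)=43758, C(18,9)=48620, C(18,10)=43758, C(18,11)=31824, C(18,12)=18564
Sum=236912


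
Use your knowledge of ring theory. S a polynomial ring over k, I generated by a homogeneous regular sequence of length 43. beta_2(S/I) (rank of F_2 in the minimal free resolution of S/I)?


Regular sequence => Koszul complex is the minimal free resolution.
Syz_1 minimally generated by Koszul relations f_i*e_j - f_j*e_i (i<j): mu(Syz_1) = beta_2 = C(m,2) = m(m-1)/2
m=43
43*42/2 = 903


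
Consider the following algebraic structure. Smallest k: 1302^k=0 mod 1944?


1302^k mod 1944:
k=1: 1302
k=2: 36
k=3: 216
k=4: 1296
k=5: 0
First zero at k = 5


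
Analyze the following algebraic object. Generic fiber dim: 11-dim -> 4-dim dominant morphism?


dim(fiber)=dim(X)-dim(Y)=11-4=7


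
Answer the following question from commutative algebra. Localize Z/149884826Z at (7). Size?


7-primary part: 149884826=7^8*26
Size=7^8=5764801


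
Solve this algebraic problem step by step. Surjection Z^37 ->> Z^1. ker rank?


rank(ker) = 37-1 = 36


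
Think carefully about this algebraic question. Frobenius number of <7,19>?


gcd(7,19)=1 => F=ab-a-b=7*19-7-19=133-26=107


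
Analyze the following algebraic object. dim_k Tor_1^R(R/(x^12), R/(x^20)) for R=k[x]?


Tor_1(R/I,R/J)=(I cap J)/IJ=(x^20)/(x^32)
dim=32-20=min(12,20)=12


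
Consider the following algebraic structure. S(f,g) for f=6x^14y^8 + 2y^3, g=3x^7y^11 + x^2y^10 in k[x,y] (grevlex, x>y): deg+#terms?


LT(f)=6x^14y^8, LT(g)=3x^7y^11
lcm(LM)=x^14y^11
S(f,g) (scaled by 18 to clear denominators) = 3y^3*f - 6x^7*g = -6x^9y^10 + 6y^6
2 terms, deg 19.
19+2=21


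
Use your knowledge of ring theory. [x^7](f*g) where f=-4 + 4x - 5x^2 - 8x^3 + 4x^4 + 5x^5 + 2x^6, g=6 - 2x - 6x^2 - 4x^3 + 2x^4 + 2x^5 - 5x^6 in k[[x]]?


[x^7] = sum a_i*b_j, i+j=7
  4*-5=-20
  -5*2=-10
  -8*2=-16
  4*-4=-16
  5*-6=-30
  2*-2=-4
Sum=-96


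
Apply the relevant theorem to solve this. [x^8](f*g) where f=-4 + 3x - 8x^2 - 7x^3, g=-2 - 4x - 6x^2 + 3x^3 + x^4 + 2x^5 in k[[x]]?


[x^8] = sum a_i*b_j, i+j=8
  -7*2=-14
Sum=-14


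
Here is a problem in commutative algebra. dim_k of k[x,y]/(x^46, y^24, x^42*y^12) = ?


k[x,y]/I, I = (x^46, y^24, x^42*y^12)
Rect: 46x24=1104. Corner: (46-42)x(24-12)=48.
dim = 1104-48 = 1056


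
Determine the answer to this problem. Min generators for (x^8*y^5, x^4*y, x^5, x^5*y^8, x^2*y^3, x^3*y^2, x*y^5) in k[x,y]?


Remove redundant (divisible by others).
x^5*y^8 redundant.
x^8*y^5 redundant.
Min: x^5, x^4*y, x^3*y^2, x^2*y^3, x*y^5
Count=5


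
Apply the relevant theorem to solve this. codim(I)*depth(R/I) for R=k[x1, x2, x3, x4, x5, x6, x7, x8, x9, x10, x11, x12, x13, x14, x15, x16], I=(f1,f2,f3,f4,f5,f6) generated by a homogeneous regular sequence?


codim=6, depth=dim(R/I)=16-6=10
Product=6*10=60


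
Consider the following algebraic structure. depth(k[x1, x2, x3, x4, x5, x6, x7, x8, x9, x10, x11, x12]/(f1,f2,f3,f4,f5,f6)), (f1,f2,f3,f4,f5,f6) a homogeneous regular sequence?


depth(R)=12
depth(R/I)=12-6=6


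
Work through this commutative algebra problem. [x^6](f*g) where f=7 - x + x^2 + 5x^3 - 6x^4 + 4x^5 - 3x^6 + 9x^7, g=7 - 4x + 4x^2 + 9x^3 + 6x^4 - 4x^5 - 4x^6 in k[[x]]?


[x^6] = sum a_i*b_j, i+j=6
  7*-4=-28
  -1*-4=4
  1*6=6
  5*9=45
  -6*4=-24
  4*-4=-16
  -3*7=-21
Sum=-34


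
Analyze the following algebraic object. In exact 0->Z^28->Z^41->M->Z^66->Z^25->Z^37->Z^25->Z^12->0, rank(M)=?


Alt sum=0:
(-1)^0*28 + (-1)^1*41 + (-1)^2*? + (-1)^3*66 + (-1)^4*25 + (-1)^5*37 + (-1)^6*25 + (-1)^7*12=0
rank(M)=78


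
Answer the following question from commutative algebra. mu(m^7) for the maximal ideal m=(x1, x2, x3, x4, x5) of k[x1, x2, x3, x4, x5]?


Graded Nakayama: mu(m^d) = dim_k (m^d/m^(d+1)) = #degree-7 monomials in 5 vars
C(n+d-1,d)=C(11,7)=330


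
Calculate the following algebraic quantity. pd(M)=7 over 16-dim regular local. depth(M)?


pd+depth=depth(R)=16
depth=16-7=9


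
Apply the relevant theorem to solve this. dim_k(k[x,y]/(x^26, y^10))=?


Basis: x^i*y^j, i<26, j<10
26*10=260


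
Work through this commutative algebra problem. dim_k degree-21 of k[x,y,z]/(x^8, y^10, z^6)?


Need i<8, j<10, k<6 with i+j+k=21.
For each i, j ranges over max(0,21-i-5)..min(9,21-i):
  i=0: j in [16,9] -> 0
  i=1: j in [15,9] -> 0
  i=2: j in [14,9] -> 0
  i=3: j in [13,9] -> 0
  i=4: j in [12,9] -> 0
  i=5: j in [11,9] -> 0
  i=6: j in [10,9] -> 0
  i=7: j in [9,9] -> 1
H(21) = 0+0+0+0+0+0+0+1 = 1


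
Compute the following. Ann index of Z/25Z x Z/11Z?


Exponent = lcm of the cyclic orders; pairwise coprime => product.
5^2*11^1=25*11=275


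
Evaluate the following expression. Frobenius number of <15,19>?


gcd(15,19)=1 => F=ab-a-b=15*19-15-19=285-34=251


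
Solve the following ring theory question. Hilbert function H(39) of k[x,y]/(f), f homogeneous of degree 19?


H(t)=d for t>=d-1.
d=19, t=39
H(39)=19


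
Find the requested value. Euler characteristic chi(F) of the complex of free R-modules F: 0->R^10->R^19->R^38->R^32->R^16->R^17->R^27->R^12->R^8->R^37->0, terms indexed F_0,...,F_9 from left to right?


chi = sum (-1)^i * rank:
(-1)^0*10=10
(-1)^1*19=-19
(-1)^2*38=38
(-1)^3*32=-32
(-1)^4*16=16
(-1)^5*17=-17
(-1)^6*27=27
(-1)^7*12=-12
(-1)^8*8=8
(-1)^9*37=-37
chi=-18


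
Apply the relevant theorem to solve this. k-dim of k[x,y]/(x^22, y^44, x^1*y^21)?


k[x,y]/I, I = (x^22, y^44, x^1*y^21)
Rect: 22x44=968. Corner: (22-1)x(44-21)=483.
dim = 968-483 = 485


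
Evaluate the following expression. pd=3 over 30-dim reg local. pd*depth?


pd+depth=30
depth=30-3=27
pd*depth=3*27=81


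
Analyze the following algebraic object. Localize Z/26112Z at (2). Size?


2-primary part: 26112=2^9*51
Size=2^9=512


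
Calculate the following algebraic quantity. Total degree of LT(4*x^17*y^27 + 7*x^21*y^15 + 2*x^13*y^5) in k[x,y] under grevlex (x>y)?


LT: 4*x^17*y^27
deg_x=17, deg_y=27
Total=17+27=44


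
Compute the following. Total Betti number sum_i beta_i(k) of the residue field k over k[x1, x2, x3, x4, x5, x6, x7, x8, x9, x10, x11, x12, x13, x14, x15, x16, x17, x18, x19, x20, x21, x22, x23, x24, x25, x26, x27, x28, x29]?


Koszul resolution: beta_i(k)=C(n,i), n=29
sum_i C(29,i) = 2^29 = 536870912


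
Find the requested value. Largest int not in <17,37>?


gcd(17,37)=1 => F=ab-a-b=17*37-17-37=629-54=575


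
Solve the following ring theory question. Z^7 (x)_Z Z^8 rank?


rank(M(x)N) = rank(M)*rank(N)
7*8 = 56


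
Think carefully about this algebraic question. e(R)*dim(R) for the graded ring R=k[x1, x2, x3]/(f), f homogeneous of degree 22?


e(R)=deg(f)=22, dim(R)=3-1=2
e*dim=22*2=44


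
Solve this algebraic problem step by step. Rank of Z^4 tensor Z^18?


rank(M(x)N) = rank(M)*rank(N)
4*18 = 72


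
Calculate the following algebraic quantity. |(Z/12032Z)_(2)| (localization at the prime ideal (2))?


2-primary part: 12032=2^8*47
Size=2^8=256


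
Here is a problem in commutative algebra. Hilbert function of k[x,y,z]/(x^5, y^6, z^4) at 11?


Need i<5, j<6, k<4 with i+j+k=11.
For each i, j ranges over max(0,11-i-3)..min(5,11-i):
  i=0: j in [8,5] -> 0
  i=1: j in [7,5] -> 0
  i=2: j in [6,5] -> 0
  i=3: j in [5,5] -> 1
  i=4: j in [4,5] -> 2
H(11) = 0+0+0+1+2 = 3


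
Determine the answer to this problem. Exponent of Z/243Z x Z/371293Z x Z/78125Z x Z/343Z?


Exponent = lcm of the cyclic orders; pairwise coprime => product.
3^5*13^5*5^7*7^3=243*371293*78125*343=2417726582578125


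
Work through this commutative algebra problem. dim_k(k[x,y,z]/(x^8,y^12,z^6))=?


Basis: x^iy^jz^k, i<8,j<12,k<6
8*12*6=576


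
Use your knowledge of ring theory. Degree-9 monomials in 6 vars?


C(d+n-1,n-1)=C(14,5)=2002


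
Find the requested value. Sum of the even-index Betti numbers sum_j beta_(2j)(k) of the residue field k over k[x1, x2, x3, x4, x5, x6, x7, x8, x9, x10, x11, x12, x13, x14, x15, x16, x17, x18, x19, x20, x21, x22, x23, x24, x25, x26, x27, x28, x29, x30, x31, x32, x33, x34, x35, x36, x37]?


Koszul resolution: beta_i(k)=C(n,i), n=37
sum_even C(37,i) = 2^(n-1) = 2^36 = 68719476736


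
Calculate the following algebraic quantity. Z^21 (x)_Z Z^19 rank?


rank(M(x)N) = rank(M)*rank(N)
21*19 = 399


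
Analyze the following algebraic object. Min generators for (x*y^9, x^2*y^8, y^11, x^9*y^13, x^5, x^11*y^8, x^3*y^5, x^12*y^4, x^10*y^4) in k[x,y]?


Remove redundant (divisible by others).
x^12*y^4 redundant.
x^11*y^8 redundant.
x^10*y^4 redundant.
x^9*y^13 redundant.
Min: x^5, x^3*y^5, x^2*y^8, x*y^9, y^11
Count=5


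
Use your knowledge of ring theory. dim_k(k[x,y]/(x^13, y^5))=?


Basis: x^i*y^j, i<13, j<5
13*5=65


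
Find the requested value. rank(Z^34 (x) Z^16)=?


rank(M(x)N) = rank(M)*rank(N)
34*16 = 544


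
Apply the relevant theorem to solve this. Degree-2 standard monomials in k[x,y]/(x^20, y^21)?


k[x,y], I = (x^20, y^21), d = 2
Need i < 20 and d-i < 21.
Range: 0 <= i <= 2.
H(2) = 3


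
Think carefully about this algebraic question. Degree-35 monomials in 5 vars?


C(d+n-1,n-1)=C(39,4)=82251


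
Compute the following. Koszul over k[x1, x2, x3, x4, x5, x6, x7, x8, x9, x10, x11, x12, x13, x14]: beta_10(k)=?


C(n,i)=C(14,10)=1001


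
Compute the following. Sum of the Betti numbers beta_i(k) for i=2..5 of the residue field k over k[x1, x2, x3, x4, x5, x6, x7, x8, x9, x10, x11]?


Koszul resolution: beta_i(k)=C(n,i), n=11
C(11,2)=55, C(11,3)=165, C(11,4)=330, C(11,5)=462
Sum=1012


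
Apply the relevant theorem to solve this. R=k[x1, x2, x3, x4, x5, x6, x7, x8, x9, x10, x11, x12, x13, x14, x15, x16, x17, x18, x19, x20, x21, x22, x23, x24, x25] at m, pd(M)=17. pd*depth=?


pd+depth=25
depth=25-17=8
pd*depth=17*8=136


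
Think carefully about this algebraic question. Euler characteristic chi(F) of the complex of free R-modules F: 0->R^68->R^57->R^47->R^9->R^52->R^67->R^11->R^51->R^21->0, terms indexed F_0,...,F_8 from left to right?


chi = sum (-1)^i * rank:
(-1)^0*68=68
(-1)^1*57=-57
(-1)^2*47=47
(-1)^3*9=-9
(-1)^4*52=52
(-1)^5*67=-67
(-1)^6*11=11
(-1)^7*51=-51
(-1)^8*21=21
chi=15


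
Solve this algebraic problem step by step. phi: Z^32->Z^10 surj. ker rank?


rank(ker) = 32-10 = 22


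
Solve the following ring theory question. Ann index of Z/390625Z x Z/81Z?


Exponent = lcm of the cyclic orders; pairwise coprime => product.
5^8*3^4=390625*81=31640625


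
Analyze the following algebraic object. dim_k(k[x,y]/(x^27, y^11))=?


Basis: x^i*y^j, i<27, j<11
27*11=297


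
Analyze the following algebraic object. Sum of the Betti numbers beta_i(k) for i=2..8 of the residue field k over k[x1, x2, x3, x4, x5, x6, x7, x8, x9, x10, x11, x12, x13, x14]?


Koszul resolution: beta_i(k)=C(n,i), n=14
C(14,2)=91, C(14,3)=364, C(14,4)=1001, C(14,5)=2002, C(14,6)=3003, C(14,7)=3432, C(14,8)=3003
Sum=12896


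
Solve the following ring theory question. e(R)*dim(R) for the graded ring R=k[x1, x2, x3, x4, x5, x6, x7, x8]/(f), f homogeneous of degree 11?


e(R)=deg(f)=11, dim(R)=8-1=7
e*dim=11*7=77


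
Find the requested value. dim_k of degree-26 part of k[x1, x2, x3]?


C(d+n-1,n-1)=C(28,2)=378


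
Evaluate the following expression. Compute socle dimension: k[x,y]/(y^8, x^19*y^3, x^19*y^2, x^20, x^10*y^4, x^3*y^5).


Socle = ann(m) = span of standard monomials u with x*u, y*u in I (staircase corners).
Redundant generators: x^19*y^3
Minimal generators: x^20, x^19*y^2, x^10*y^4, x^3*y^5, y^8
Corners: x^2y^7, x^9y^4, x^18y^3, x^19y
Socle dim=4


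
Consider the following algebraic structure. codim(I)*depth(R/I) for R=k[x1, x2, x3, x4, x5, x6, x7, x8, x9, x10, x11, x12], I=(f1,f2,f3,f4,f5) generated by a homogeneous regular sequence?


codim=5, depth=dim(R/I)=12-5=7
Product=5*7=35


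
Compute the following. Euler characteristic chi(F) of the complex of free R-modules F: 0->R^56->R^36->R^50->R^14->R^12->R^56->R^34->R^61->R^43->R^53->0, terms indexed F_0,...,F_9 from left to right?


chi = sum (-1)^i * rank:
(-1)^0*56=56
(-1)^1*36=-36
(-1)^2*50=50
(-1)^3*14=-14
(-1)^4*12=12
(-1)^5*56=-56
(-1)^6*34=34
(-1)^7*61=-61
(-1)^8*43=43
(-1)^9*53=-53
chi=-25


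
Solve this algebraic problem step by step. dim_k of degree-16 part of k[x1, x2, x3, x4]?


C(d+n-1,n-1)=C(19,3)=969


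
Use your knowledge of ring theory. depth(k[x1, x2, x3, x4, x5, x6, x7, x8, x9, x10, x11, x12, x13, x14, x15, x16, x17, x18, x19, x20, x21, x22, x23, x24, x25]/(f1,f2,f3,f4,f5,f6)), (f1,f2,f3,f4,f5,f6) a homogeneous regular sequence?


depth(R)=25
depth(R/I)=25-6=19


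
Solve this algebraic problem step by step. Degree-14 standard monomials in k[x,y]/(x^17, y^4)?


k[x,y], I = (x^17, y^4), d = 14
Need i < 17 and d-i < 4.
Range: 11 <= i <= 14.
H(14) = 4


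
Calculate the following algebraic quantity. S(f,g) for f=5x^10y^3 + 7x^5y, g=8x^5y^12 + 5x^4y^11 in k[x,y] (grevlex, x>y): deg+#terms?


LT(f)=5x^10y^3, LT(g)=8x^5y^12
lcm(LM)=x^10y^12
S(f,g) (scaled by 40 to clear denominators) = 8y^9*f - 5x^5*g = -25x^9y^11 + 56x^5y^10
2 terms, deg 20.
20+2=22


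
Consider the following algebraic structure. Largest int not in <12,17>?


gcd(12,17)=1 => F=ab-a-b=12*17-12-17=204-29=175


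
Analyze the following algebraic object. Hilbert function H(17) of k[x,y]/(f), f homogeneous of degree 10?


H(t)=d for t>=d-1.
d=10, t=17
H(17)=10


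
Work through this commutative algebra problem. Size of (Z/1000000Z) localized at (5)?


5-primary part: 1000000=5^6*64
Size=5^6=15625


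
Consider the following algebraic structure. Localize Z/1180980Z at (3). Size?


3-primary part: 1180980=3^10*20
Size=3^10=59049


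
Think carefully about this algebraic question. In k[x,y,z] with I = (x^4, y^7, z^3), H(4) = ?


Need i<4, j<7, k<3 with i+j+k=4.
For each i, j ranges over max(0,4-i-2)..min(6,4-i):
  i=0: j in [2,4] -> 3
  i=1: j in [1,3] -> 3
  i=2: j in [0,2] -> 3
  i=3: j in [0,1] -> 2
H(4) = 3+3+3+2 = 11


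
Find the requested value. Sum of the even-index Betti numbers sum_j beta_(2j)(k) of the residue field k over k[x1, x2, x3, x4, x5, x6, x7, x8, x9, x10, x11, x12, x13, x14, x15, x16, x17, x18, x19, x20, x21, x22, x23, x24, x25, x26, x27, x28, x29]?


Koszul resolution: beta_i(k)=C(n,i), n=29
sum_even C(29,i) = 2^(n-1) = 2^28 = 268435456


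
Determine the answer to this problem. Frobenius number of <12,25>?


gcd(12,25)=1 => F=ab-a-b=12*25-12-25=300-37=263


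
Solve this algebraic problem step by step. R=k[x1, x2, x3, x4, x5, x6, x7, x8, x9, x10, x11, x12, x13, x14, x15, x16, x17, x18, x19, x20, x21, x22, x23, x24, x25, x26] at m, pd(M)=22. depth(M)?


pd+depth=depth(R)=26
depth=26-22=4


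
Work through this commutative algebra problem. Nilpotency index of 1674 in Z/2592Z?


1674^k mod 2592:
k=1: 1674
k=2: 324
k=3: 648
k=4: 1296
k=5: 0
First zero at k = 5


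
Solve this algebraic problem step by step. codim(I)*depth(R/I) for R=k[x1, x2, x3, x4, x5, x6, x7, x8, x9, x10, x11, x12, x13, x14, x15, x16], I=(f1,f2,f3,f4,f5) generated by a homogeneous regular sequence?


codim=5, depth=dim(R/I)=16-5=11
Product=5*11=55


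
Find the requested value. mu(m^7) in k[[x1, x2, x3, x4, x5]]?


C(n+d-1,d)=C(11,7)=330


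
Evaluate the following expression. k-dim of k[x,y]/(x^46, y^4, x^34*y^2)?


k[x,y]/I, I = (x^46, y^4, x^34*y^2)
Rect: 46x4=184. Corner: (46-34)x(4-2)=24.
dim = 184-24 = 160


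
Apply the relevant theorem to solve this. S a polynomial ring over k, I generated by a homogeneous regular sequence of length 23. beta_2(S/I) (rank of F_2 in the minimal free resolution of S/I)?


Regular sequence => Koszul complex is the minimal free resolution.
Syz_1 minimally generated by Koszul relations f_i*e_j - f_j*e_i (i<j): mu(Syz_1) = beta_2 = C(m,2) = m(m-1)/2
m=23
23*22/2 = 253


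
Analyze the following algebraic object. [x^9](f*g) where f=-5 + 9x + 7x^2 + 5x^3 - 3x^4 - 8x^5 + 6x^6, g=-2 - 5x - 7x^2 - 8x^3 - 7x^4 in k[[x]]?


[x^9] = sum a_i*b_j, i+j=9
  -8*-7=56
  6*-8=-48
Sum=8


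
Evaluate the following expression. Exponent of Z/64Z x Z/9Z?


Exponent = lcm of the cyclic orders; pairwise coprime => product.
2^6*3^2=64*9=576


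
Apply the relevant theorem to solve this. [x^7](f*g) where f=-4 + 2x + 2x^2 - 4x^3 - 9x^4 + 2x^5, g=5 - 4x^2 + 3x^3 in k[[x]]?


[x^7] = sum a_i*b_j, i+j=7
  -9*3=-27
  2*-4=-8
Sum=-35


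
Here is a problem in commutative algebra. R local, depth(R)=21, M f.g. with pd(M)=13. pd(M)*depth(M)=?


pd+depth=21
depth=21-13=8
pd*depth=13*8=104


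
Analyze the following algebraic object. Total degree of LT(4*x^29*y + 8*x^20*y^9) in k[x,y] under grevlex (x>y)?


LT: 4*x^29*y
deg_x=29, deg_y=1
Total=29+1=30


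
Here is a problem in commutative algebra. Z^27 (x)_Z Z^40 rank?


rank(M(x)N) = rank(M)*rank(N)
27*40 = 1080


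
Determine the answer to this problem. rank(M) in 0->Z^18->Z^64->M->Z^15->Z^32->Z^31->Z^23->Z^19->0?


Alt sum=0:
(-1)^0*18 + (-1)^1*64 + (-1)^2*? + (-1)^3*15 + (-1)^4*32 + (-1)^5*31 + (-1)^6*23 + (-1)^7*19=0
rank(M)=56


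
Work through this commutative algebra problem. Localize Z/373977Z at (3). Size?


3-primary part: 373977=3^9*19
Size=3^9=19683


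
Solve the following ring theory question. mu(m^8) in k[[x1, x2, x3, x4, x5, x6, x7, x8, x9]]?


C(n+d-1,d)=C(16,8)=12870


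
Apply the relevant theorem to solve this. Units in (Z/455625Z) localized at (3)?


Local ring = Z/729Z.
phi(729) = 3^5*(3-1) = 486


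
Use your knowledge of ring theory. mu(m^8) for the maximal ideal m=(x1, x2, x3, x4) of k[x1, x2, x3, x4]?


Graded Nakayama: mu(m^d) = dim_k (m^d/m^(d+1)) = #degree-8 monomials in 4 vars
C(n+d-1,d)=C(11,8)=165


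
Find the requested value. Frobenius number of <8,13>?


gcd(8,13)=1 => F=ab-a-b=8*13-8-13=104-21=83


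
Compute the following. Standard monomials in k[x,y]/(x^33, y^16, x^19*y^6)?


k[x,y]/I, I = (x^33, y^16, x^19*y^6)
Rect: 33x16=528. Corner: (33-19)x(16-6)=140.
dim = 528-140 = 388


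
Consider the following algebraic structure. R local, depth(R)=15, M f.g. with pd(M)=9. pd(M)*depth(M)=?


pd+depth=15
depth=15-9=6
pd*depth=9*6=54


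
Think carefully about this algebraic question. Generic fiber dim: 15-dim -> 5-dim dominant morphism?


dim(fiber)=dim(X)-dim(Y)=15-5=10


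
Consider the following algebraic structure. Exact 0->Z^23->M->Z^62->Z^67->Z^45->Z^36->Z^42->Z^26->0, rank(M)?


Alt sum=0:
(-1)^0*23 + (-1)^1*? + (-1)^2*62 + (-1)^3*67 + (-1)^4*45 + (-1)^5*36 + (-1)^6*42 + (-1)^7*26=0
rank(M)=43


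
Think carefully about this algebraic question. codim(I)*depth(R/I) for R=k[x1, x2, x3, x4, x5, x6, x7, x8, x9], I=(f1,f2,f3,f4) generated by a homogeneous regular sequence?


codim=4, depth=dim(R/I)=9-4=5
Product=4*5=20


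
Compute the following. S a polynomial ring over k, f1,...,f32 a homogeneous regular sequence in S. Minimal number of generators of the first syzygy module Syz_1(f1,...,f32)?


Regular sequence => Koszul complex is the minimal free resolution.
Syz_1 minimally generated by Koszul relations f_i*e_j - f_j*e_i (i<j): mu(Syz_1) = beta_2 = C(m,2) = m(m-1)/2
m=32
32*31/2 = 496
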